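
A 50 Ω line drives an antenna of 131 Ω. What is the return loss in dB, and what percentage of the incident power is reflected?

RL ≈ 6.98 dB; 20% of incident power reflected

Γ = (131 − 50)/(131 + 50) = 0.448
RL = −20·log₁₀(0.448) = 6.98 dB
P_refl/P_inc = |Γ|² = 0.2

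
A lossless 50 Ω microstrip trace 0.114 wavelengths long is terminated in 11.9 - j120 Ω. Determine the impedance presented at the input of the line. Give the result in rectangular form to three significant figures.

βl = 2π × 0.114 = 41°
tan(βl) = tan(41°) = 0.871
Z_in = Z_0·(Z_L + jZ_0·tanβl)/(Z_0 + jZ_L·tanβl)
     = 50·(11.9 − j76.5)/(154 + j10.4)

Z_in ≈ 2.18 − j24.9 Ω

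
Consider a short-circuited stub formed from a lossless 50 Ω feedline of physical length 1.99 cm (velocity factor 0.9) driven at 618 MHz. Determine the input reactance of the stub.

λ = v/f = 0.9·c / 618 MHz = 0.437 m
βl = 2π·l/λ = 2π × 0.0455 = 16.4°
tan(βl) = 0.294
For a short-circuited stub, Z_in = jZ_0·tan(βl)

X_in ≈ 14.7 Ω (inductive)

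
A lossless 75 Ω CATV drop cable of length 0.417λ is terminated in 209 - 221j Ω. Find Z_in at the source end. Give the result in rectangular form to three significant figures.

Z_in ≈ 91.3 + j170 Ω

βl = 2π × 0.417 = 150°
tan(βl) = tan(150°) = -0.575
Z_in = Z_0·(Z_L + jZ_0·tanβl)/(Z_0 + jZ_L·tanβl)
     = 75·(209 − j264)/(-52 − j120)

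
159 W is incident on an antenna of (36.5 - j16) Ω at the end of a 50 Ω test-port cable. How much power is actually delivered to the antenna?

|Γ| = |(-13.5 − j16)/(86.5 − j16)| = 0.238
|Γ|² = 0.0566
P_refl = |Γ|²·P_inc = 9 W, P_del = (1 − |Γ|²)·P_inc = 150 W

P_delivered ≈ 150 W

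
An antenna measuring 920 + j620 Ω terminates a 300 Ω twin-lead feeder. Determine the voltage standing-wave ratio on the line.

Γ = (Z_L − Z_0)/(Z_L + Z_0) = (620 + j620)/(1220 + j620)
|Γ| = 877/1370 = 0.641
VSWR = (1 + |Γ|)/(1 − |Γ|) = 1.64/0.359

VSWR ≈ 4.57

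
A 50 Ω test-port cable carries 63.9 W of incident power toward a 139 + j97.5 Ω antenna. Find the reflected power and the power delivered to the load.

P_reflected ≈ 24.6 W; P_delivered ≈ 39.3 W

|Γ| = |(89 + j97.5)/(189 + j97.5)| = 0.621
|Γ|² = 0.385
P_refl = |Γ|²·P_inc = 24.6 W, P_del = (1 − |Γ|²)·P_inc = 39.3 W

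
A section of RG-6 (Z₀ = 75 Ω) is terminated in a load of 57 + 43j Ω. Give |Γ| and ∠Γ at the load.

Γ ≈ 0.336 ∠ 94.7°

Γ = (Z_L − Z_0)/(Z_L + Z_0) = (-18 + j43)/(132 + j43)
|Γ| = 46.6/139 = 0.336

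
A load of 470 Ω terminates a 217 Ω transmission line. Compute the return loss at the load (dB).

RL ≈ 8.68 dB

Γ = (470 − 217)/(470 + 217) = 0.368
RL = −20·log₁₀|Γ| = −20·log₁₀(0.368)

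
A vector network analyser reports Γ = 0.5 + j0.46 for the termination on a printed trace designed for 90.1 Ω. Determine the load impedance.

Z_L ≈ 105 + j180 Ω

Z_L = Z_0·(1 + Γ)/(1 − Γ) = 90.1·(1.5 + j0.46)/(0.5 − j0.46)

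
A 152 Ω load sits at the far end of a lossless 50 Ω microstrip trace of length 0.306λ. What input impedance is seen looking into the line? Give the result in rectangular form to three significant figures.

Z_in ≈ 18.4 + j16.1 Ω

βl = 2π × 0.306 = 110°
tan(βl) = tan(110°) = -2.72
Z_in = Z_0·(Z_L + jZ_0·tanβl)/(Z_0 + jZ_L·tanβl)
     = 50·(152 − j136)/(50 − j414)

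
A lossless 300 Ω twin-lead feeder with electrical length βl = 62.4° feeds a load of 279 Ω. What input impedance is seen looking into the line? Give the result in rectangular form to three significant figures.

tan(βl) = tan(62.4°) = 1.91
Z_in = Z_0·(Z_L + jZ_0·tanβl)/(Z_0 + jZ_L·tanβl)
     = 300·(279 + j574)/(300 + j534)

Z_in ≈ 312 + j18.6 Ω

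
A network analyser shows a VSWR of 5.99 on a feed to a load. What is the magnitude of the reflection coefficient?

|Γ| ≈ 0.714

|Γ| = (S − 1)/(S + 1) = (5.99 − 1)/(5.99 + 1) = 4.99/6.99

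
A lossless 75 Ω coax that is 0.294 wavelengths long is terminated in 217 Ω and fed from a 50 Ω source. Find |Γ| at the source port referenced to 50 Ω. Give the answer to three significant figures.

|Γ| ≈ 0.363

βl = 2π × 0.294 = 106°
tan(βl) = -3.52
Z_in = Z_0·(Z_L + jZ_0·tanβl)/(Z_0 + jZ_L·tanβl) = 27.7 + j18.6 Ω
Γ_s = (Z_in − Z_s)/(Z_in + Z_s) = (-22.3 + j18.6)/(77.7 + j18.6), |Γ_s| = 0.363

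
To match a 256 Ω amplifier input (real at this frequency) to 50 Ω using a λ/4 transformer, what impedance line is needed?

Z_qwt ≈ 113 Ω

Z_qwt = √(Z_0·R_L) = √(50 × 256) = √12800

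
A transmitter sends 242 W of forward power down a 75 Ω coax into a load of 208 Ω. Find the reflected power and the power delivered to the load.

Γ = (208 − 75)/(208 + 75) = 0.47
|Γ|² = 0.221
P_refl = |Γ|²·P_inc = 53.4 W, P_del = (1 − |Γ|²)·P_inc = 189 W

P_reflected ≈ 53.4 W; P_delivered ≈ 189 W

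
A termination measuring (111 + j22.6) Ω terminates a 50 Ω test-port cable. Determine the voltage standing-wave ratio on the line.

Γ = (Z_L − Z_0)/(Z_L + Z_0) = (61 + j22.6)/(161 + j22.6)
|Γ| = 65.1/163 = 0.4
VSWR = (1 + |Γ|)/(1 − |Γ|) = 1.4/0.6

VSWR ≈ 2.33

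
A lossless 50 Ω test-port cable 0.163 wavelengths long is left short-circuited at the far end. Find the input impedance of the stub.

Z_in ≈ +j82.2 Ω

βl = 2π × 0.163 = 58.7°
tan(βl) = 1.64
For a short-circuited stub, Z_in = jZ_0·tan(βl)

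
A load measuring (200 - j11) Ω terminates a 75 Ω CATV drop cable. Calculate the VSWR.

VSWR ≈ 2.68

Γ = (Z_L − Z_0)/(Z_L + Z_0) = (125 − j11)/(275 − j11)
|Γ| = 125/275 = 0.456
VSWR = (1 + |Γ|)/(1 − |Γ|) = 1.46/0.544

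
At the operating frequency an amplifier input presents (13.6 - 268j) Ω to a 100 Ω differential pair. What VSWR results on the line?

VSWR ≈ 60.3

Γ = (Z_L − Z_0)/(Z_L + Z_0) = (-86.4 − j268)/(113.6 − j268)
|Γ| = 282/291 = 0.967
VSWR = (1 + |Γ|)/(1 − |Γ|) = 1.97/0.0326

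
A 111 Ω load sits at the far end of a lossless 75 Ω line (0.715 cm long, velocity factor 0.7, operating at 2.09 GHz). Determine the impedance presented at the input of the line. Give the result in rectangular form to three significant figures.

λ = v/f = 0.7·c / 2.09 GHz = 0.1 m
βl = 2π·l/λ = 2π × 0.0712 = 25.6°
tan(βl) = tan(25.6°) = 0.479
Z_in = Z_0·(Z_L + jZ_0·tanβl)/(Z_0 + jZ_L·tanβl)
     = 75·(111 + j36)/(75 + j53.2)

Z_in ≈ 90.8 − j28.5 Ω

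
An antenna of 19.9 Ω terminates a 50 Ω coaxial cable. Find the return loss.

Γ = (19.9 − 50)/(19.9 + 50) = -0.431
RL = −20·log₁₀|Γ| = −20·log₁₀(0.431)

RL ≈ 7.32 dB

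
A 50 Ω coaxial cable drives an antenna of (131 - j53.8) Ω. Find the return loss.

RL ≈ 5.76 dB

Γ = (81 − j53.8)/(181 − j53.8), |Γ| = 0.515
RL = −20·log₁₀|Γ| = −20·log₁₀(0.515)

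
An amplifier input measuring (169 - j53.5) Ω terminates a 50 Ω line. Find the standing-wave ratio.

Γ = (Z_L − Z_0)/(Z_L + Z_0) = (119 − j53.5)/(219 − j53.5)
|Γ| = 130/225 = 0.579
VSWR = (1 + |Γ|)/(1 − |Γ|) = 1.58/0.421

VSWR ≈ 3.75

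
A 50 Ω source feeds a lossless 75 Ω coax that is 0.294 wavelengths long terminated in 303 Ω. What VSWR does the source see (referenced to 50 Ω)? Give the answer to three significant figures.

VSWR ≈ 2.96

βl = 2π × 0.294 = 106°
tan(βl) = -3.52
Z_in = Z_0·(Z_L + jZ_0·tanβl)/(Z_0 + jZ_L·tanβl) = 20 + j19.9 Ω
Γ_s = (Z_in − Z_s)/(Z_in + Z_s) = (-30 + j19.9)/(70 + j19.9), |Γ_s| = 0.495
VSWR = (1 + |Γ_s|)/(1 − |Γ_s|)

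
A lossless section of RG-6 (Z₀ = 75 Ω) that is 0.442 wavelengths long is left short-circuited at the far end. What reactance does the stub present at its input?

βl = 2π × 0.442 = 159°
tan(βl) = -0.381
For a short-circuited stub, Z_in = jZ_0·tan(βl)

X_in ≈ -28.6 Ω (capacitive)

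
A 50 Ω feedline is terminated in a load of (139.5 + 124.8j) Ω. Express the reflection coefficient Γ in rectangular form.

Γ ≈ 0.632 + j0.242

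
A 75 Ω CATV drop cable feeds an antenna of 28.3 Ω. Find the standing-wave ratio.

For a purely resistive load, VSWR = R_L/Z_0 or Z_0/R_L (whichever > 1) = 75/28.3

VSWR ≈ 2.65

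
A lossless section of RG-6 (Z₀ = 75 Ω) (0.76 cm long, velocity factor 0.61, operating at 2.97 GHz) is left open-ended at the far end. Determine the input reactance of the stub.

λ = v/f = 0.61·c / 2.97 GHz = 0.0616 m
βl = 2π·l/λ = 2π × 0.123 = 44.4°
tan(βl) = 0.979
For an open-ended stub, Z_in = −jZ_0·cot(βl) = −jZ_0/tan(βl)

X_in ≈ -76.6 Ω (capacitive)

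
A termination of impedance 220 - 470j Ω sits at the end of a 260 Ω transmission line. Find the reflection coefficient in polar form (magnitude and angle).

Γ ≈ 0.702 ∠ -50.5°

Γ = (Z_L − Z_0)/(Z_L + Z_0) = (-40 − j470)/(480 − j470)
|Γ| = 472/672 = 0.702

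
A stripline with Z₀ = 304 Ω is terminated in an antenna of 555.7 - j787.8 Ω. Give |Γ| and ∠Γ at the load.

Γ ≈ 0.709 ∠ -29.8°

Γ = (Z_L − Z_0)/(Z_L + Z_0) = (251.7 − j787.8)/(859.7 − j787.8)
|Γ| = 827/1170 = 0.709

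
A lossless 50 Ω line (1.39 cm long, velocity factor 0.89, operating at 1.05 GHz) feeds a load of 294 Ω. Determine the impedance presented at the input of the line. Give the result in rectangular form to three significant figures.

λ = v/f = 0.89·c / 1.05 GHz = 0.254 m
βl = 2π·l/λ = 2π × 0.0547 = 19.7°
tan(βl) = tan(19.7°) = 0.358
Z_in = Z_0·(Z_L + jZ_0·tanβl)/(Z_0 + jZ_L·tanβl)
     = 50·(294 + j17.9)/(50 + j105)

Z_in ≈ 61.2 − j111 Ω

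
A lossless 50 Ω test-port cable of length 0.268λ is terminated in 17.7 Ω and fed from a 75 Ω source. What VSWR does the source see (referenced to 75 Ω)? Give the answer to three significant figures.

VSWR ≈ 1.92

βl = 2π × 0.268 = 96.5°
tan(βl) = -8.8
Z_in = Z_0·(Z_L + jZ_0·tanβl)/(Z_0 + jZ_L·tanβl) = 130 − j35.9 Ω
Γ_s = (Z_in − Z_s)/(Z_in + Z_s) = (54.7 − j35.9)/(205 − j35.9), |Γ_s| = 0.315
VSWR = (1 + |Γ_s|)/(1 − |Γ_s|)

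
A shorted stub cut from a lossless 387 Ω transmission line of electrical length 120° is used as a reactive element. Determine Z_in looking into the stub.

tan(βl) = -1.73
For a shorted stub, Z_in = jZ_0·tan(βl)

Z_in ≈ −j670 Ω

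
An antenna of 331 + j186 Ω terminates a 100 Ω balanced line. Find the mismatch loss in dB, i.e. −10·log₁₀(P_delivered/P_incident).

mismatch loss ≈ 2.21 dB

Γ = (231 + j186)/(431 + j186), |Γ| = 0.632
|Γ|² = 0.399, so P_del/P_inc = 1 − |Γ|² = 0.601
ML = −10·log₁₀(1 − |Γ|²)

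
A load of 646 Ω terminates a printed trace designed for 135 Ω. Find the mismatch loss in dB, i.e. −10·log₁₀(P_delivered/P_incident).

mismatch loss ≈ 2.43 dB

Γ = (646 − 135)/(646 + 135) = 0.654
|Γ|² = 0.428, so P_del/P_inc = 1 − |Γ|² = 0.572
ML = −10·log₁₀(1 − |Γ|²)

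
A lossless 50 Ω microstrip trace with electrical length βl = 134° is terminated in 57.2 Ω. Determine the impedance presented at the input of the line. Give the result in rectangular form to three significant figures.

tan(βl) = tan(134°) = -1.04
Z_in = Z_0·(Z_L + jZ_0·tanβl)/(Z_0 + jZ_L·tanβl)
     = 50·(57.2 − j51.8)/(50 − j59.2)

Z_in ≈ 49.3 + j6.65 Ω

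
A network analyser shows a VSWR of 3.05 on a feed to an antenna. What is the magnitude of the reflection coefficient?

|Γ| = (S − 1)/(S + 1) = (3.05 − 1)/(3.05 + 1) = 2.05/4.05

|Γ| ≈ 0.506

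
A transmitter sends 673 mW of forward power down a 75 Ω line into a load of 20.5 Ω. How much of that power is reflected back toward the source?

P_reflected ≈ 219 mW

Γ = (20.5 − 75)/(20.5 + 75) = -0.571
|Γ|² = 0.326
P_refl = |Γ|²·P_inc = 219 mW, P_del = (1 − |Γ|²)·P_inc = 454 mW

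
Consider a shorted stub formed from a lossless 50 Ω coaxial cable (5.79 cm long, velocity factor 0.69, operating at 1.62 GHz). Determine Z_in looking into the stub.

λ = v/f = 0.69·c / 1.62 GHz = 0.128 m
βl = 2π·l/λ = 2π × 0.453 = 163°
tan(βl) = -0.303
For a shorted stub, Z_in = jZ_0·tan(βl)

Z_in ≈ −j15.2 Ω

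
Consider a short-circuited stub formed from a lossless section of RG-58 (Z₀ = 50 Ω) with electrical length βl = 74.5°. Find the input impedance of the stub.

Z_in ≈ +j180 Ω

tan(βl) = 3.61
For a short-circuited stub, Z_in = jZ_0·tan(βl)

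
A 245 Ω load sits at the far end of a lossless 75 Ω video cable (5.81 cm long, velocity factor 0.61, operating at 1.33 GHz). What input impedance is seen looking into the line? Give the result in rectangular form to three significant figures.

Z_in ≈ 78.3 + j96 Ω

λ = v/f = 0.61·c / 1.33 GHz = 0.138 m
βl = 2π·l/λ = 2π × 0.422 = 152°
tan(βl) = tan(152°) = -0.531
Z_in = Z_0·(Z_L + jZ_0·tanβl)/(Z_0 + jZ_L·tanβl)
     = 75·(245 − j39.9)/(75 − j130)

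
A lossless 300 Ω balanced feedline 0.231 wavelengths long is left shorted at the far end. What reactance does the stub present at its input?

X_in ≈ 2500 Ω (inductive)

βl = 2π × 0.231 = 83.2°
tan(βl) = 8.34
For a shorted stub, Z_in = jZ_0·tan(βl)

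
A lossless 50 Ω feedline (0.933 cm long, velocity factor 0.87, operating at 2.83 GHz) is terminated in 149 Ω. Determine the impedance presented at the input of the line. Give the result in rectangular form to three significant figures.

Z_in ≈ 39.4 − j49.8 Ω

λ = v/f = 0.87·c / 2.83 GHz = 0.0922 m
βl = 2π·l/λ = 2π × 0.101 = 36.4°
tan(βl) = tan(36.4°) = 0.738
Z_in = Z_0·(Z_L + jZ_0·tanβl)/(Z_0 + jZ_L·tanβl)
     = 50·(149 + j36.9)/(50 + j110)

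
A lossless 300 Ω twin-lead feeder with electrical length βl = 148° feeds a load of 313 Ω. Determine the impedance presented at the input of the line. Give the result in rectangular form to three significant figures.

Z_in ≈ 305 + j11.6 Ω

tan(βl) = tan(148°) = -0.625
Z_in = Z_0·(Z_L + jZ_0·tanβl)/(Z_0 + jZ_L·tanβl)
     = 300·(313 − j187)/(300 − j196)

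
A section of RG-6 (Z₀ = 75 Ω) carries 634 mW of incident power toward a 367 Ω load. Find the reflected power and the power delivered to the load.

P_reflected ≈ 277 mW; P_delivered ≈ 357 mW

Γ = (367 − 75)/(367 + 75) = 0.661
|Γ|² = 0.436
P_refl = |Γ|²·P_inc = 277 mW, P_del = (1 − |Γ|²)·P_inc = 357 mW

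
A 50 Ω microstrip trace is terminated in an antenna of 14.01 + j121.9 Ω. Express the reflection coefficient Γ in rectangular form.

Γ ≈ 0.662 + j0.643

Γ = (Z_L − Z_0)/(Z_L + Z_0) = (-35.99 + j121.9)/(64.01 + j121.9)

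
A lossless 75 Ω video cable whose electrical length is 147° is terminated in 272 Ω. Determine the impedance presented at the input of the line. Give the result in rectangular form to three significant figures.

tan(βl) = tan(147°) = -0.649
Z_in = Z_0·(Z_L + jZ_0·tanβl)/(Z_0 + jZ_L·tanβl)
     = 75·(272 − j48.7)/(75 − j177)

Z_in ≈ 59.1 + j90.4 Ω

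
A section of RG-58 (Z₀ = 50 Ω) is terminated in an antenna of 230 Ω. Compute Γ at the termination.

Γ = (Z_L − Z_0)/(Z_L + Z_0) = (230 − 50)/(230 + 50) = 180/280

Γ = 0.643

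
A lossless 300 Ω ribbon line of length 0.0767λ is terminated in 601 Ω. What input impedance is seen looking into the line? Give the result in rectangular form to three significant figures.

βl = 2π × 0.0767 = 27.6°
tan(βl) = tan(27.6°) = 0.523
Z_in = Z_0·(Z_L + jZ_0·tanβl)/(Z_0 + jZ_L·tanβl)
     = 300·(601 + j157)/(300 + j314)

Z_in ≈ 365 − j225 Ω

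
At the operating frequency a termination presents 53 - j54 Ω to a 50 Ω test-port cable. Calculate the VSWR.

VSWR ≈ 2.74

Γ = (Z_L − Z_0)/(Z_L + Z_0) = (3 − j54)/(103 − j54)
|Γ| = 54.1/116 = 0.465
VSWR = (1 + |Γ|)/(1 − |Γ|) = 1.47/0.535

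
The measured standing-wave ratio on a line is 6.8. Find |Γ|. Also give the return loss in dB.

|Γ| = (S − 1)/(S + 1) = (6.8 − 1)/(6.8 + 1) = 5.8/7.8
RL = −20·log₁₀|Γ| = −20·log₁₀(0.744)

|Γ| ≈ 0.744; return loss ≈ 2.57 dB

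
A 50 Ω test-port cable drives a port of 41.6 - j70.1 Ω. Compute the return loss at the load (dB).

Γ = (-8.4 − j70.1)/(91.6 − j70.1), |Γ| = 0.612
RL = −20·log₁₀|Γ| = −20·log₁₀(0.612)

RL ≈ 4.26 dB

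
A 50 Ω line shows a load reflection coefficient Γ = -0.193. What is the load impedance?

Z_L ≈ 33.8 Ω

Z_L = Z_0·(1 + Γ)/(1 − Γ) = 50·(0.807)/(1.19)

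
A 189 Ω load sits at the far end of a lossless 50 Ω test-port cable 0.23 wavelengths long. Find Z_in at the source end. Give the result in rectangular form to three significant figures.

Z_in ≈ 13.4 − j5.87 Ω

βl = 2π × 0.23 = 82.8°
tan(βl) = tan(82.8°) = 7.92
Z_in = Z_0·(Z_L + jZ_0·tanβl)/(Z_0 + jZ_L·tanβl)
     = 50·(189 + j396)/(50 + j1500)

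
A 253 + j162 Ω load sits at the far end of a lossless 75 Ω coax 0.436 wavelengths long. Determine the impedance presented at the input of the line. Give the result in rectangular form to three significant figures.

Z_in ≈ 52.1 + j107 Ω

βl = 2π × 0.436 = 157°
tan(βl) = tan(157°) = -0.425
Z_in = Z_0·(Z_L + jZ_0·tanβl)/(Z_0 + jZ_L·tanβl)
     = 75·(253 + j130)/(144 − j108)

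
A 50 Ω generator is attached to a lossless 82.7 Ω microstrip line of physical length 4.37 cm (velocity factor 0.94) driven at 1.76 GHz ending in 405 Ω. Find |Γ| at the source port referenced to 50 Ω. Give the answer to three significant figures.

|Γ| ≈ 0.509

λ = v/f = 0.94·c / 1.76 GHz = 0.16 m
βl = 2π·l/λ = 2π × 0.273 = 98.2°
tan(βl) = -6.95
Z_in = Z_0·(Z_L + jZ_0·tanβl)/(Z_0 + jZ_L·tanβl) = 17.2 + j11.4 Ω
Γ_s = (Z_in − Z_s)/(Z_in + Z_s) = (-32.8 + j11.4)/(67.2 + j11.4), |Γ_s| = 0.509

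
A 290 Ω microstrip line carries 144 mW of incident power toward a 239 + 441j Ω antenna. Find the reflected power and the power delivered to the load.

P_reflected ≈ 59.8 mW; P_delivered ≈ 84.2 mW

|Γ| = |(-51 + j441)/(529 + j441)| = 0.645
|Γ|² = 0.416
P_refl = |Γ|²·P_inc = 59.8 mW, P_del = (1 − |Γ|²)·P_inc = 84.2 mW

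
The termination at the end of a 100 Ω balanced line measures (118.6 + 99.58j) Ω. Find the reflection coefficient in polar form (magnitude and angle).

Γ = (Z_L − Z_0)/(Z_L + Z_0) = (18.6 + j99.58)/(218.6 + j99.58)
|Γ| = 101/240 = 0.422

Γ ≈ 0.422 ∠ 54.9°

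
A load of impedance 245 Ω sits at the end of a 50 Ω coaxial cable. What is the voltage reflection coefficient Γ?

Γ = 0.661

Γ = (Z_L − Z_0)/(Z_L + Z_0) = (245 − 50)/(245 + 50) = 195/295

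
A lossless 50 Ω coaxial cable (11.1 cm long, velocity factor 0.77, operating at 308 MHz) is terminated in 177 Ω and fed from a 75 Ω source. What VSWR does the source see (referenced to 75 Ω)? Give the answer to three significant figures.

VSWR ≈ 4.3

λ = v/f = 0.77·c / 308 MHz = 0.75 m
βl = 2π·l/λ = 2π × 0.148 = 53.3°
tan(βl) = 1.34
Z_in = Z_0·(Z_L + jZ_0·tanβl)/(Z_0 + jZ_L·tanβl) = 21 − j32.9 Ω
Γ_s = (Z_in − Z_s)/(Z_in + Z_s) = (-54 − j32.9)/(96 − j32.9), |Γ_s| = 0.622
VSWR = (1 + |Γ_s|)/(1 − |Γ_s|)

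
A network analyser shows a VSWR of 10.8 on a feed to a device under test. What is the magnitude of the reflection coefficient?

|Γ| = (S − 1)/(S + 1) = (10.8 − 1)/(10.8 + 1) = 9.8/11.8

|Γ| ≈ 0.831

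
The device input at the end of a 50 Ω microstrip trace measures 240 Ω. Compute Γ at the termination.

Γ = (Z_L − Z_0)/(Z_L + Z_0) = (240 − 50)/(240 + 50) = 190/290

Γ = 0.655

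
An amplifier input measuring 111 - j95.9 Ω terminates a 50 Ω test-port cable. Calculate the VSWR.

VSWR ≈ 4.08

Γ = (Z_L − Z_0)/(Z_L + Z_0) = (61 − j95.9)/(161 − j95.9)
|Γ| = 114/187 = 0.606
VSWR = (1 + |Γ|)/(1 − |Γ|) = 1.61/0.394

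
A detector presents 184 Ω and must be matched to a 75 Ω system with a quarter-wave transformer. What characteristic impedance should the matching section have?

Z_qwt ≈ 117 Ω

Z_qwt = √(Z_0·R_L) = √(75 × 184) = √13800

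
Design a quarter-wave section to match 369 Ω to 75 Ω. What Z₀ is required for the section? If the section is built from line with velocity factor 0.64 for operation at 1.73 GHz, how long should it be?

Z_qwt = √(Z_0·R_L) = √(75 × 369) = √27680
λ = 0.64·c/f = 0.111 m, so l = λ/4 = 0.0277 m

Z_qwt ≈ 166 Ω; length ≈ 2.77 cm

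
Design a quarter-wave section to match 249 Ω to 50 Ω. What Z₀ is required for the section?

Z_qwt ≈ 112 Ω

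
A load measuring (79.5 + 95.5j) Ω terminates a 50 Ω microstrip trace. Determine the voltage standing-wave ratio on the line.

VSWR ≈ 4.28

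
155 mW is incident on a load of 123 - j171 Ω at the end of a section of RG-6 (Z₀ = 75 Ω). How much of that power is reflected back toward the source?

P_reflected ≈ 71.4 mW

|Γ| = |(48 − j171)/(198 − j171)| = 0.679
|Γ|² = 0.461
P_refl = |Γ|²·P_inc = 71.4 mW, P_del = (1 − |Γ|²)·P_inc = 83.6 mW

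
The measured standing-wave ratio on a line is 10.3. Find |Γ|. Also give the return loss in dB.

|Γ| = (S − 1)/(S + 1) = (10.3 − 1)/(10.3 + 1) = 9.3/11.3
RL = −20·log₁₀|Γ| = −20·log₁₀(0.823)

|Γ| ≈ 0.823; return loss ≈ 1.69 dB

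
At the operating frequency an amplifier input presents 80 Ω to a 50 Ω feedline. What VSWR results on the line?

VSWR ≈ 1.6

For a purely resistive load, VSWR = R_L/Z_0 or Z_0/R_L (whichever > 1) = 80/50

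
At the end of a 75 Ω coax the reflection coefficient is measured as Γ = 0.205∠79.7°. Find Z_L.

Z_L = Z_0·(1 + Γ)/(1 − Γ) = 75·(1.04 + j0.202)/(0.963 − j0.202)

Z_L ≈ 74.2 + j31.2 Ω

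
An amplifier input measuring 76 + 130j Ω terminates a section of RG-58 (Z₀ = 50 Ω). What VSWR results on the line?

VSWR ≈ 6.47

Γ = (Z_L − Z_0)/(Z_L + Z_0) = (26 + j130)/(126 + j130)
|Γ| = 133/181 = 0.732
VSWR = (1 + |Γ|)/(1 − |Γ|) = 1.73/0.268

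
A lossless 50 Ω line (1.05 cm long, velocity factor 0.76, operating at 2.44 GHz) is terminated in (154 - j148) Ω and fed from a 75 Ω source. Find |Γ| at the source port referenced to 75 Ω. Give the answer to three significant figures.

|Γ| ≈ 0.752

λ = v/f = 0.76·c / 2.44 GHz = 0.0934 m
βl = 2π·l/λ = 2π × 0.112 = 40.5°
tan(βl) = 0.853
Z_in = Z_0·(Z_L + jZ_0·tanβl)/(Z_0 + jZ_L·tanβl) = 13.8 − j40.2 Ω
Γ_s = (Z_in − Z_s)/(Z_in + Z_s) = (-61.2 − j40.2)/(88.8 − j40.2), |Γ_s| = 0.752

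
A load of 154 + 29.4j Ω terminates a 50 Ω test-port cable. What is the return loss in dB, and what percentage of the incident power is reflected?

RL ≈ 5.61 dB; 27.5% of incident power reflected

Γ = (104 + j29.4)/(204 + j29.4), |Γ| = 0.524
RL = −20·log₁₀(0.524) = 5.61 dB
P_refl/P_inc = |Γ|² = 0.275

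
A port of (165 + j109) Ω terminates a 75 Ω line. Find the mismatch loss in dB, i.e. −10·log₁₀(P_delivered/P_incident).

Γ = (90 + j109)/(240 + j109), |Γ| = 0.536
|Γ|² = 0.288, so P_del/P_inc = 1 − |Γ|² = 0.712
ML = −10·log₁₀(1 − |Γ|²)

mismatch loss ≈ 1.47 dB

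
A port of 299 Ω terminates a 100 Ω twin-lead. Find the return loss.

Γ = (299 − 100)/(299 + 100) = 0.499
RL = −20·log₁₀|Γ| = −20·log₁₀(0.499)

RL ≈ 6.04 dB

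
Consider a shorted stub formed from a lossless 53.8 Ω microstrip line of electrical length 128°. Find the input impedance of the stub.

Z_in ≈ −j68.9 Ω

tan(βl) = -1.28
For a shorted stub, Z_in = jZ_0·tan(βl)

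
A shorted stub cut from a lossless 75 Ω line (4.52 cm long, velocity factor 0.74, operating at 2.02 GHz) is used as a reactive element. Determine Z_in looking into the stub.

Z_in ≈ −j46.8 Ω

λ = v/f = 0.74·c / 2.02 GHz = 0.11 m
βl = 2π·l/λ = 2π × 0.411 = 148°
tan(βl) = -0.623
For a shorted stub, Z_in = jZ_0·tan(βl)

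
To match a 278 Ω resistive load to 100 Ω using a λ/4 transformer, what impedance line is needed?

Z_qwt ≈ 167 Ω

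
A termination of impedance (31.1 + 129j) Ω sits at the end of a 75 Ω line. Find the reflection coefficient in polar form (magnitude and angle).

Γ ≈ 0.816 ∠ 58.2°

Γ = (Z_L − Z_0)/(Z_L + Z_0) = (-43.9 + j129)/(106.1 + j129)
|Γ| = 136/167 = 0.816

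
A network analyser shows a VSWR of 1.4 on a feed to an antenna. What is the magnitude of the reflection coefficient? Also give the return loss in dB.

|Γ| ≈ 0.167; return loss ≈ 15.6 dB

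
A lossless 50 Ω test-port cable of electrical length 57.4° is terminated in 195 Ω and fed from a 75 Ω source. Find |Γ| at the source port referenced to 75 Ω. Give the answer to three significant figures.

tan(βl) = 1.56
Z_in = Z_0·(Z_L + jZ_0·tanβl)/(Z_0 + jZ_L·tanβl) = 17.6 − j29.1 Ω
Γ_s = (Z_in − Z_s)/(Z_in + Z_s) = (-57.4 − j29.1)/(92.6 − j29.1), |Γ_s| = 0.663

|Γ| ≈ 0.663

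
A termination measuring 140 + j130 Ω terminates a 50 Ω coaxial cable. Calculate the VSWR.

Γ = (Z_L − Z_0)/(Z_L + Z_0) = (90 + j130)/(190 + j130)
|Γ| = 158/230 = 0.687
VSWR = (1 + |Γ|)/(1 − |Γ|) = 1.69/0.313

VSWR ≈ 5.39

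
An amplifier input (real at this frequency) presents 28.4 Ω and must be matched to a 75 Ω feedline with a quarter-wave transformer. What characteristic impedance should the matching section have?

Z_qwt ≈ 46.2 Ω

Z_qwt = √(Z_0·R_L) = √(75 × 28.4) = √2130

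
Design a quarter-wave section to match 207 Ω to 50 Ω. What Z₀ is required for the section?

Z_qwt ≈ 102 Ω

Z_qwt = √(Z_0·R_L) = √(50 × 207) = √10350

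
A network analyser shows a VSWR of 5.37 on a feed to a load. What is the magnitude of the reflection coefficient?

|Γ| ≈ 0.686

|Γ| = (S − 1)/(S + 1) = (5.37 − 1)/(5.37 + 1) = 4.37/6.37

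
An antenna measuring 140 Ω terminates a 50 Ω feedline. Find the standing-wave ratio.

VSWR ≈ 2.8

For a purely resistive load, VSWR = R_L/Z_0 or Z_0/R_L (whichever > 1) = 140/50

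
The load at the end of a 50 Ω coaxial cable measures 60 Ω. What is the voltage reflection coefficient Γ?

Γ = 0.0909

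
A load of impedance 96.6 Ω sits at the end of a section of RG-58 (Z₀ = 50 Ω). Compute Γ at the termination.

Γ = (Z_L − Z_0)/(Z_L + Z_0) = (96.6 − 50)/(96.6 + 50) = 46.6/146.6

Γ = 0.318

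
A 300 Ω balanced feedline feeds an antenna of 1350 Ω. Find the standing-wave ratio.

VSWR ≈ 4.5

Γ = (1350 − 300)/(1350 + 300) = 0.636
VSWR = (1 + 0.636)/(1 − 0.636)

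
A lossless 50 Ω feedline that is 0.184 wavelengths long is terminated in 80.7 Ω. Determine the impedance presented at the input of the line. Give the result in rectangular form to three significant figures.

Z_in ≈ 34.4 − j12.6 Ω

βl = 2π × 0.184 = 66.2°
tan(βl) = tan(66.2°) = 2.27
Z_in = Z_0·(Z_L + jZ_0·tanβl)/(Z_0 + jZ_L·tanβl)
     = 50·(80.7 + j114)/(50 + j183)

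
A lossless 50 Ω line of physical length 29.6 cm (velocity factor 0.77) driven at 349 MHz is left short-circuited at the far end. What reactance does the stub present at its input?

X_in ≈ -17.2 Ω (capacitive)

λ = v/f = 0.77·c / 349 MHz = 0.662 m
βl = 2π·l/λ = 2π × 0.447 = 161°
tan(βl) = -0.344
For a short-circuited stub, Z_in = jZ_0·tan(βl)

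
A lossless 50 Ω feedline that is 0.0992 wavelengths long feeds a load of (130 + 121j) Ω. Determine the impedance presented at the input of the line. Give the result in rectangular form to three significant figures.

Z_in ≈ 48.8 − j88.9 Ω

βl = 2π × 0.0992 = 35.7°
tan(βl) = tan(35.7°) = 0.719
Z_in = Z_0·(Z_L + jZ_0·tanβl)/(Z_0 + jZ_L·tanβl)
     = 50·(130 + j157)/(-37 + j93.5)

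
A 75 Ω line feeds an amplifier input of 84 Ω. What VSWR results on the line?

VSWR ≈ 1.12

Γ = (84 − 75)/(84 + 75) = 0.0566
VSWR = (1 + 0.0566)/(1 − 0.0566)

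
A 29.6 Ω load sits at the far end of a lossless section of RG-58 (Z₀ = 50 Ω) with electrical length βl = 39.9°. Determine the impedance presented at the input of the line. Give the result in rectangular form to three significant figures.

Z_in ≈ 40.4 + j21.8 Ω

tan(βl) = tan(39.9°) = 0.836
Z_in = Z_0·(Z_L + jZ_0·tanβl)/(Z_0 + jZ_L·tanβl)
     = 50·(29.6 + j41.8)/(50 + j24.7)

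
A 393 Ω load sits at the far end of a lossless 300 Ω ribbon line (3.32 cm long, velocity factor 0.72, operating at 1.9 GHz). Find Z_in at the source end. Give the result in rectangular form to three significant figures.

λ = v/f = 0.72·c / 1.9 GHz = 0.114 m
βl = 2π·l/λ = 2π × 0.292 = 105°
tan(βl) = tan(105°) = -3.7
Z_in = Z_0·(Z_L + jZ_0·tanβl)/(Z_0 + jZ_L·tanβl)
     = 300·(393 − j1110)/(300 − j1450)

Z_in ≈ 236 + j32.5 Ω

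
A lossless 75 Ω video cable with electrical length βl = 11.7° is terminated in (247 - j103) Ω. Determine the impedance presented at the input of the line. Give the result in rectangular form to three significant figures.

tan(βl) = tan(11.7°) = 0.207
Z_in = Z_0·(Z_L + jZ_0·tanβl)/(Z_0 + jZ_L·tanβl)
     = 75·(247 − j87.5)/(96.3 + j51.2)

Z_in ≈ 122 − j133 Ω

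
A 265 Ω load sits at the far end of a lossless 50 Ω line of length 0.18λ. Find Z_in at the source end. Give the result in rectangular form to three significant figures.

Z_in ≈ 11.4 − j22.5 Ω

βl = 2π × 0.18 = 64.8°
tan(βl) = tan(64.8°) = 2.13
Z_in = Z_0·(Z_L + jZ_0·tanβl)/(Z_0 + jZ_L·tanβl)
     = 50·(265 + j106)/(50 + j563)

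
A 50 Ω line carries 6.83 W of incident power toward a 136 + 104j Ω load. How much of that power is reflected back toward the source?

P_reflected ≈ 2.74 W

|Γ| = |(86 + j104)/(186 + j104)| = 0.633
|Γ|² = 0.401
P_refl = |Γ|²·P_inc = 2.74 W, P_del = (1 − |Γ|²)·P_inc = 4.09 W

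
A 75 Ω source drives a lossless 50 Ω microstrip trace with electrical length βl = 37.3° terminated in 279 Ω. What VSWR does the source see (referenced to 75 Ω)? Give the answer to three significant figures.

tan(βl) = 0.762
Z_in = Z_0·(Z_L + jZ_0·tanβl)/(Z_0 + jZ_L·tanβl) = 23.1 − j60.2 Ω
Γ_s = (Z_in − Z_s)/(Z_in + Z_s) = (-51.9 − j60.2)/(98.1 − j60.2), |Γ_s| = 0.69
VSWR = (1 + |Γ_s|)/(1 − |Γ_s|)

VSWR ≈ 5.46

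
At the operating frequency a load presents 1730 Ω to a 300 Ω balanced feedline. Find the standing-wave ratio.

VSWR ≈ 5.77

Γ = (1730 − 300)/(1730 + 300) = 0.704
VSWR = (1 + 0.704)/(1 − 0.704)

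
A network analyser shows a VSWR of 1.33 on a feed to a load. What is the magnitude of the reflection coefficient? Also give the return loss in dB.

|Γ| = (S − 1)/(S + 1) = (1.33 − 1)/(1.33 + 1) = 0.33/2.33
RL = −20·log₁₀|Γ| = −20·log₁₀(0.142)

|Γ| ≈ 0.142; return loss ≈ 17 dB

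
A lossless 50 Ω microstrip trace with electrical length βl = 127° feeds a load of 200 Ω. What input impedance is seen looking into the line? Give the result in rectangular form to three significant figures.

tan(βl) = tan(127°) = -1.33
Z_in = Z_0·(Z_L + jZ_0·tanβl)/(Z_0 + jZ_L·tanβl)
     = 50·(200 − j66.4)/(50 − j265)

Z_in ≈ 18.9 + j34.1 Ω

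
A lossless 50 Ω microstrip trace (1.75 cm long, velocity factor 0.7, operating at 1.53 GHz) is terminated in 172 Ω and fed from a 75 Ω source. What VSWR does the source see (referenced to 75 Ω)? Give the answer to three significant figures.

λ = v/f = 0.7·c / 1.53 GHz = 0.137 m
βl = 2π·l/λ = 2π × 0.128 = 45.9°
tan(βl) = 1.03
Z_in = Z_0·(Z_L + jZ_0·tanβl)/(Z_0 + jZ_L·tanβl) = 26.1 − j41.1 Ω
Γ_s = (Z_in − Z_s)/(Z_in + Z_s) = (-48.9 − j41.1)/(101 − j41.1), |Γ_s| = 0.585
VSWR = (1 + |Γ_s|)/(1 − |Γ_s|)

VSWR ≈ 3.82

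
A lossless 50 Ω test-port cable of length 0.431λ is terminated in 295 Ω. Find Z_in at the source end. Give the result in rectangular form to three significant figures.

βl = 2π × 0.431 = 155°
tan(βl) = tan(155°) = -0.463
Z_in = Z_0·(Z_L + jZ_0·tanβl)/(Z_0 + jZ_L·tanβl)
     = 50·(295 − j23.1)/(50 − j137)

Z_in ≈ 42.3 + j92.5 Ω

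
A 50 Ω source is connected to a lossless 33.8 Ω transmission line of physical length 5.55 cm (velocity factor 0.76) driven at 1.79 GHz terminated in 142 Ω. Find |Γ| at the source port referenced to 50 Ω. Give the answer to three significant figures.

λ = v/f = 0.76·c / 1.79 GHz = 0.127 m
βl = 2π·l/λ = 2π × 0.436 = 157°
tan(βl) = -0.427
Z_in = Z_0·(Z_L + jZ_0·tanβl)/(Z_0 + jZ_L·tanβl) = 39.8 + j56.9 Ω
Γ_s = (Z_in − Z_s)/(Z_in + Z_s) = (-10.2 + j56.9)/(89.8 + j56.9), |Γ_s| = 0.544

|Γ| ≈ 0.544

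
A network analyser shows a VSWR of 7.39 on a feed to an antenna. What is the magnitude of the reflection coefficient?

|Γ| = (S − 1)/(S + 1) = (7.39 − 1)/(7.39 + 1) = 6.39/8.39

|Γ| ≈ 0.762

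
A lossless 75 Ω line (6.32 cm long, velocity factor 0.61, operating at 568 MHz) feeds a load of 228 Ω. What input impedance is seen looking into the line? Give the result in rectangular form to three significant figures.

λ = v/f = 0.61·c / 568 MHz = 0.322 m
βl = 2π·l/λ = 2π × 0.196 = 70.6°
tan(βl) = tan(70.6°) = 2.84
Z_in = Z_0·(Z_L + jZ_0·tanβl)/(Z_0 + jZ_L·tanβl)
     = 75·(228 + j213)/(75 + j648)

Z_in ≈ 27.4 − j23.2 Ω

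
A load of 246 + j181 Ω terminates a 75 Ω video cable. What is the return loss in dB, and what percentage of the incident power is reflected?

RL ≈ 3.41 dB; 45.7% of incident power reflected

Γ = (171 + j181)/(321 + j181), |Γ| = 0.676
RL = −20·log₁₀(0.676) = 3.41 dB
P_refl/P_inc = |Γ|² = 0.457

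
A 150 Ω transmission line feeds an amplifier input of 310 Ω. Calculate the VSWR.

VSWR ≈ 2.07

Γ = (310 − 150)/(310 + 150) = 0.348
VSWR = (1 + 0.348)/(1 − 0.348)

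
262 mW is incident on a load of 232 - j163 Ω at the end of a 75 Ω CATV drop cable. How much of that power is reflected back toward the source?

P_reflected ≈ 111 mW

|Γ| = |(157 − j163)/(307 − j163)| = 0.651
|Γ|² = 0.424
P_refl = |Γ|²·P_inc = 111 mW, P_del = (1 − |Γ|²)·P_inc = 151 mW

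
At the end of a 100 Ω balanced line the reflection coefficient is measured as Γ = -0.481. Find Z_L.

Z_L = Z_0·(1 + Γ)/(1 − Γ) = 100·(0.519)/(1.48)

Z_L ≈ 35 Ω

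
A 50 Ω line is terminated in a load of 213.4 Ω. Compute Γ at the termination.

Γ = 0.62

Γ = (Z_L − Z_0)/(Z_L + Z_0) = (213.4 − 50)/(213.4 + 50) = 163.4/263.4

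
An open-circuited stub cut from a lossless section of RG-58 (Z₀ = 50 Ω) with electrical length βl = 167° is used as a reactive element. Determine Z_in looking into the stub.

tan(βl) = -0.231
For an open-circuited stub, Z_in = −jZ_0·cot(βl) = −jZ_0/tan(βl)

Z_in ≈ +j217 Ω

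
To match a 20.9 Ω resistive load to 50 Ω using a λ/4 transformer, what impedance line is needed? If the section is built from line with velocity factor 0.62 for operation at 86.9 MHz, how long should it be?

Z_qwt ≈ 32.3 Ω; length ≈ 53.5 cm

Z_qwt = √(Z_0·R_L) = √(50 × 20.9) = √1045
λ = 0.62·c/f = 2.14 m, so l = λ/4 = 0.535 m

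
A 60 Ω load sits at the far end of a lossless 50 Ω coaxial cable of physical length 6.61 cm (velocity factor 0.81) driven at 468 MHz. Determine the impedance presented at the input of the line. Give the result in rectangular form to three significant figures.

λ = v/f = 0.81·c / 468 MHz = 0.519 m
βl = 2π·l/λ = 2π × 0.127 = 45.8°
tan(βl) = tan(45.8°) = 1.03
Z_in = Z_0·(Z_L + jZ_0·tanβl)/(Z_0 + jZ_L·tanβl)
     = 50·(60 + j51.5)/(50 + j61.8)

Z_in ≈ 48.9 − j8.97 Ω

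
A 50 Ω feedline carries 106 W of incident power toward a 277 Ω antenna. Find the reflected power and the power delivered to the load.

P_reflected ≈ 51.1 W; P_delivered ≈ 54.9 W

Γ = (277 − 50)/(277 + 50) = 0.694
|Γ|² = 0.482
P_refl = |Γ|²·P_inc = 51.1 W, P_del = (1 − |Γ|²)·P_inc = 54.9 W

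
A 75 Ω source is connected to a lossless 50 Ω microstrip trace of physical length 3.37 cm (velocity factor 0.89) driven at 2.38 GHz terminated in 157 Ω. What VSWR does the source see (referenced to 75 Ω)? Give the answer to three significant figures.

λ = v/f = 0.89·c / 2.38 GHz = 0.112 m
βl = 2π·l/λ = 2π × 0.3 = 108°
tan(βl) = -3.05
Z_in = Z_0·(Z_L + jZ_0·tanβl)/(Z_0 + jZ_L·tanβl) = 17.4 + j14.6 Ω
Γ_s = (Z_in − Z_s)/(Z_in + Z_s) = (-57.6 + j14.6)/(92.4 + j14.6), |Γ_s| = 0.634
VSWR = (1 + |Γ_s|)/(1 − |Γ_s|)

VSWR ≈ 4.47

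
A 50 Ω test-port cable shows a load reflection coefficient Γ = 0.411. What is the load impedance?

Z_L = Z_0·(1 + Γ)/(1 − Γ) = 50·(1.41)/(0.589)

Z_L ≈ 120 Ω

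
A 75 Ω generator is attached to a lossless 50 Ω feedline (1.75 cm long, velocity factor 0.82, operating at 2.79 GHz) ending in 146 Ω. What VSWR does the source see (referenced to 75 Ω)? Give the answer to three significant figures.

VSWR ≈ 4.15

λ = v/f = 0.82·c / 2.79 GHz = 0.0882 m
βl = 2π·l/λ = 2π × 0.198 = 71.5°
tan(βl) = 2.98
Z_in = Z_0·(Z_L + jZ_0·tanβl)/(Z_0 + jZ_L·tanβl) = 18.8 − j14.6 Ω
Γ_s = (Z_in − Z_s)/(Z_in + Z_s) = (-56.2 − j14.6)/(93.8 − j14.6), |Γ_s| = 0.612
VSWR = (1 + |Γ_s|)/(1 − |Γ_s|)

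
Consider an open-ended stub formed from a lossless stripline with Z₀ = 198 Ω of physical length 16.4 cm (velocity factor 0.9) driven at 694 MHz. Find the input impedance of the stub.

Z_in ≈ +j369 Ω

λ = v/f = 0.9·c / 694 MHz = 0.389 m
βl = 2π·l/λ = 2π × 0.422 = 152°
tan(βl) = -0.537
For an open-ended stub, Z_in = −jZ_0·cot(βl) = −jZ_0/tan(βl)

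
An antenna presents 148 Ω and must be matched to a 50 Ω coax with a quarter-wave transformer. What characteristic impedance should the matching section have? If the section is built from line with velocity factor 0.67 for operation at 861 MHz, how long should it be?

Z_qwt ≈ 86 Ω; length ≈ 5.84 cm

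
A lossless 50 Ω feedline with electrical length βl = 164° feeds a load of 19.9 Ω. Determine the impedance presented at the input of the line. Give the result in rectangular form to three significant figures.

Z_in ≈ 21.3 − j11.9 Ω

tan(βl) = tan(164°) = -0.287
Z_in = Z_0·(Z_L + jZ_0·tanβl)/(Z_0 + jZ_L·tanβl)
     = 50·(19.9 − j14.3)/(50 − j5.71)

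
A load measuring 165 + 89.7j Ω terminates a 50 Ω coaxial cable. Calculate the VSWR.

Γ = (Z_L − Z_0)/(Z_L + Z_0) = (115 + j89.7)/(215 + j89.7)
|Γ| = 146/233 = 0.626
VSWR = (1 + |Γ|)/(1 − |Γ|) = 1.63/0.374

VSWR ≈ 4.35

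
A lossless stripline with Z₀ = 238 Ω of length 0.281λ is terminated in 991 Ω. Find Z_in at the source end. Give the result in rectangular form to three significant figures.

Z_in ≈ 59.2 + j44.1 Ω

βl = 2π × 0.281 = 101°
tan(βl) = tan(101°) = -5.07
Z_in = Z_0·(Z_L + jZ_0·tanβl)/(Z_0 + jZ_L·tanβl)
     = 238·(991 − j1210)/(238 − j5020)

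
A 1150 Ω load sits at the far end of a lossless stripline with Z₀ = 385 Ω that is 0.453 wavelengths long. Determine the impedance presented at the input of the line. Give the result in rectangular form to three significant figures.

Z_in ≈ 688 + j508 Ω

βl = 2π × 0.453 = 163°
tan(βl) = tan(163°) = -0.304
Z_in = Z_0·(Z_L + jZ_0·tanβl)/(Z_0 + jZ_L·tanβl)
     = 385·(1150 − j117)/(385 − j350)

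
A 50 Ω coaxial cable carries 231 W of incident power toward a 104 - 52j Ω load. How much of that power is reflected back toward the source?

|Γ| = |(54 − j52)/(154 − j52)| = 0.461
|Γ|² = 0.213
P_refl = |Γ|²·P_inc = 49.1 W, P_del = (1 − |Γ|²)·P_inc = 182 W

P_reflected ≈ 49.1 W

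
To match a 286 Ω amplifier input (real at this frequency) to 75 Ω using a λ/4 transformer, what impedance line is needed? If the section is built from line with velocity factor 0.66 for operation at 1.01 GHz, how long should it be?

Z_qwt ≈ 146 Ω; length ≈ 4.9 cm

Z_qwt = √(Z_0·R_L) = √(75 × 286) = √21450
λ = 0.66·c/f = 0.196 m, so l = λ/4 = 0.049 m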